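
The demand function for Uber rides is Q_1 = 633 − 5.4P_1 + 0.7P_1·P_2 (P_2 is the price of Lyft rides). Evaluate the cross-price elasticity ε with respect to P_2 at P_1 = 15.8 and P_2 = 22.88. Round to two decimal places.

At P_1 = 15.8 and P_2 = 22.88: Q_1 = 800.733.
∂Q_1/∂P_2 = 0.7P_1 = 0.7(15.8) = 11.0600.
ε = (∂Q_1/∂P_2)(P_2/Q_1) = 11.0600 × (22.88/800.733) ≈ 0.32.

0.32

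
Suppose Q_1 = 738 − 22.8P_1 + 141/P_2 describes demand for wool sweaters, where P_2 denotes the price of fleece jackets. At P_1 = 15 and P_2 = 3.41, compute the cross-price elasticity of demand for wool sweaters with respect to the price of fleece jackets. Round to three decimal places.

At P_1 = 15 and P_2 = 3.41: Q_1 = 437.349.
∂Q_1/∂P_2 = −141/P_2² = -12.1258.
ε = (∂Q_1/∂P_2)(P_2/Q_1) = -12.1258 × (3.41/437.349) ≈ -0.095.
ε < 0: complements.

-0.095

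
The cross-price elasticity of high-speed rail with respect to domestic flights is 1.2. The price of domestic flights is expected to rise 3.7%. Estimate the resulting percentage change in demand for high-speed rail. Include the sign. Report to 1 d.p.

4.4%

%ΔQ ≈ ε × %ΔP of domestic flights = 1.2 × (3.7%) = 4.4%.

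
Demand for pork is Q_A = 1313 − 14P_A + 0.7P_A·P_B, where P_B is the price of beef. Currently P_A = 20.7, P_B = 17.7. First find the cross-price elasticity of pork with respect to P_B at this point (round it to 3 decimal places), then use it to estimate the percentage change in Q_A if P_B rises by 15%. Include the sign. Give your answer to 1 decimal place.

At P_A = 20.7, P_B = 17.7: Q_A = 1279.673.
∂Q_A/∂P_B = 0.7P_A = 14.4900.
ε = (∂Q_A/∂P_B)(P_B/Q_A) = 14.4900 × 17.7/1279.673 ≈ 0.200.
%ΔQ_A ≈ ε × %ΔP_B = 0.200 × (15%) = 3.0%.

3.0%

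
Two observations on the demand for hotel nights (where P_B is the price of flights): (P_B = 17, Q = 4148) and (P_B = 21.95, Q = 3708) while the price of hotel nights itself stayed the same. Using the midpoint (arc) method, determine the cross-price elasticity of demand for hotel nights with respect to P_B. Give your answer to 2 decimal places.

ΔQ_A = 3708 − 4148 = -440; ΔP_B = 21.95 − 17 = 4.95.
Midpoints: Q̄_A = 3928.0, P̄_B = 19.48.
ε = (ΔQ_A/Q̄_A)/(ΔP_B/P̄_B) = (-440/3928.0)/(4.95/19.48) ≈ -0.44.
ε < 0: hotel nights and flights are complements.

-0.44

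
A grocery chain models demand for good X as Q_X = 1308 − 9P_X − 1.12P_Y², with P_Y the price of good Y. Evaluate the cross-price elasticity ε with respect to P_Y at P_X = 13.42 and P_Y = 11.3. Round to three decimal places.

-0.274

At P_X = 13.42 and P_Y = 11.3: Q_X = 1044.207.
∂Q_X/∂P_Y = -2.24P_Y = -2.24(11.3) = -25.3120.
ε = (∂Q_X/∂P_Y)(P_Y/Q_X) = -25.3120 × (11.3/1044.207) ≈ -0.274.
ε < 0: complements.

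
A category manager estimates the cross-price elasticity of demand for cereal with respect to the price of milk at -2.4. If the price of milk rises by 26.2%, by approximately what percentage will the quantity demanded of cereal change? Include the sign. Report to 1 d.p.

%ΔQ ≈ ε × %ΔP of milk = -2.4 × (26.2%) = -62.9%.

-62.9%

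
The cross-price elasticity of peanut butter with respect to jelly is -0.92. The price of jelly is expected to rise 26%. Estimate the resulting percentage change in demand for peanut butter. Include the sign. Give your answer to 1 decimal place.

%ΔQ ≈ ε × %ΔP of jelly = -0.92 × (26%) = -23.9%.

-23.9%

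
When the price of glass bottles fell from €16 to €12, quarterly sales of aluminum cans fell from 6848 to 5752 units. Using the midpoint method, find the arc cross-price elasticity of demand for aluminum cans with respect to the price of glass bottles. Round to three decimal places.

0.609

ΔQ_A = 5752 − 6848 = -1096; ΔP_B = 12 − 16 = -4.
Midpoints: Q̄_A = 6300.0, P̄_B = 14.00.
ε = (ΔQ_A/Q̄_A)/(ΔP_B/P̄_B) = (-1096/6300.0)/(-4/14.00) ≈ 0.609.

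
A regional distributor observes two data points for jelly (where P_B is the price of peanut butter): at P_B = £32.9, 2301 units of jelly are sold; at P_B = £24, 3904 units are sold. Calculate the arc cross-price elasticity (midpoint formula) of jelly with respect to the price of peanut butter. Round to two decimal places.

-1.65

ΔQ_A = 3904 − 2301 = 1603; ΔP_B = 24 − 32.9 = -8.9.
Midpoints: Q̄_A = 3102.5, P̄_B = 28.45.
ε = (ΔQ_A/Q̄_A)/(ΔP_B/P̄_B) = (1603/3102.5)/(-8.9/28.45) ≈ -1.65.
ε < 0: jelly and peanut butter are complements.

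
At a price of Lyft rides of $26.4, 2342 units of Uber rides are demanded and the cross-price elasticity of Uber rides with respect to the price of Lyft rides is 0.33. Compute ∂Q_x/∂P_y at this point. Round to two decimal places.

29.28

ε = (∂Q_x/∂P_y)·(P_y/Q_x) ⇒ ∂Q_x/∂P_y = ε·Q_x/P_y = 0.33 × 2342/26.4 ≈ 29.28.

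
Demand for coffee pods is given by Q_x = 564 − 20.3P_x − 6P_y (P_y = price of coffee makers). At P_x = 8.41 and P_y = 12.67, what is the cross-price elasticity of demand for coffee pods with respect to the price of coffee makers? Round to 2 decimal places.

At P_x = 8.41 and P_y = 12.67: Q_x = 317.257.
∂Q_x/∂P_y = -6.
ε = (∂Q_x/∂P_y)(P_y/Q_x) = -6 × (12.67/317.257) ≈ -0.24.
Since ε < 0, coffee pods and coffee makers are complements.

-0.24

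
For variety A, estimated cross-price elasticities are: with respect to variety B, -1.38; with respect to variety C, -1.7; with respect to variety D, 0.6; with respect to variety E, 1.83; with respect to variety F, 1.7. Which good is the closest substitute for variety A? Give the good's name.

variety E

Substitutes have ε > 0. Among the positive values, 1.83 (variety E) is largest.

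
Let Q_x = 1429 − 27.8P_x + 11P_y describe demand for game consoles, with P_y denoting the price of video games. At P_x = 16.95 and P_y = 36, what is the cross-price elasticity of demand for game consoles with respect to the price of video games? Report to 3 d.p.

At P_x = 16.95 and P_y = 36: Q_x = 1353.79.
∂Q_x/∂P_y = 11.
ε = (∂Q_x/∂P_y)(P_y/Q_x) = 11 × (36/1353.79) ≈ 0.293.

0.293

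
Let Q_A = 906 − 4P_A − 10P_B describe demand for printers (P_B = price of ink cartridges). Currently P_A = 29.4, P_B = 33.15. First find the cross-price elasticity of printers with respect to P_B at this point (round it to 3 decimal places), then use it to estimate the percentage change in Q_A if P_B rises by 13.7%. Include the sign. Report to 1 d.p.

At P_A = 29.4, P_B = 33.15: Q_A = 456.9.
∂Q_A/∂P_B = -10.
ε = (∂Q_A/∂P_B)(P_B/Q_A) = -10.0000 × 33.15/456.9 ≈ -0.726.
%ΔQ_A ≈ ε × %ΔP_B = -0.726 × (13.7%) = -9.9%.

-9.9%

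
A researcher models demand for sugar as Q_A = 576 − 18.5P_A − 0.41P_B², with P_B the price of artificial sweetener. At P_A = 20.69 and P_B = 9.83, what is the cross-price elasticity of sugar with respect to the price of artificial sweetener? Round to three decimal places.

-0.516

At P_A = 20.69 and P_B = 9.83: Q_A = 153.617.
∂Q_A/∂P_B = -0.82P_B = -0.82(9.83) = -8.0606.
ε = (∂Q_A/∂P_B)(P_B/Q_A) = -8.0606 × (9.83/153.617) ≈ -0.516.
ε < 0: complements.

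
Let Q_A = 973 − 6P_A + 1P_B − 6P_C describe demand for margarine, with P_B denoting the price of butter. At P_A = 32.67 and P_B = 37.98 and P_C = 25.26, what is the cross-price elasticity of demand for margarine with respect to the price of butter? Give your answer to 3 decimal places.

0.057

At P_A = 32.67 and P_B = 37.98 and P_C = 25.26: Q_A = 663.4.
∂Q_A/∂P_B = 1.
ε = (∂Q_A/∂P_B)(P_B/Q_A) = 1 × (37.98/663.4) ≈ 0.057.
Since ε > 0, margarine and butter are substitutes.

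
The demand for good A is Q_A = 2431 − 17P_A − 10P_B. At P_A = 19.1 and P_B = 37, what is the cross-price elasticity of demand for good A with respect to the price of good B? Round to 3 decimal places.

-0.213

At P_A = 19.1 and P_B = 37: Q_A = 1736.3.
∂Q_A/∂P_B = -10.
ε = (∂Q_A/∂P_B)(P_B/Q_A) = -10 × (37/1736.3) ≈ -0.213.
Since ε < 0, good A and good B are complements.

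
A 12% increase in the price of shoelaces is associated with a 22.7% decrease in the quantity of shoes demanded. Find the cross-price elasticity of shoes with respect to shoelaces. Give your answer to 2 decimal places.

-1.89

ε = (%ΔQ of shoes) / (%ΔP of shoelaces) = (-22.7%) / (12%) ≈ -1.89.
Negative cross-price elasticity: complements.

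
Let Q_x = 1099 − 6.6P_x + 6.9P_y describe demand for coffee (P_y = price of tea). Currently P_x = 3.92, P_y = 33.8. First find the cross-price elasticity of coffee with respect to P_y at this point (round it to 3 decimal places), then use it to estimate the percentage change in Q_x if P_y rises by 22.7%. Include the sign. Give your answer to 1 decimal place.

4.1%

At P_x = 3.92, P_y = 33.8: Q_x = 1306.348.
∂Q_x/∂P_y = 6.9.
ε = (∂Q_x/∂P_y)(P_y/Q_x) = 6.9000 × 33.8/1306.348 ≈ 0.179.
%ΔQ_x ≈ ε × %ΔP_y = 0.179 × (22.7%) = 4.1%.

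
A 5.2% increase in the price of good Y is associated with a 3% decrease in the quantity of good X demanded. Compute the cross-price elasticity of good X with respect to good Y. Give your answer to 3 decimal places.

ε = (%ΔQ of good X) / (%ΔP of good Y) = (-3%) / (5.2%) ≈ -0.577.
Negative cross-price elasticity: complements.

-0.577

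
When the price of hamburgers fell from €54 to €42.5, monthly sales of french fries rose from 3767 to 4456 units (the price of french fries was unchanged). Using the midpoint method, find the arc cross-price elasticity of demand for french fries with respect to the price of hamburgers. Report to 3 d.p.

-0.703

ΔQ_A = 4456 − 3767 = 689; ΔP_B = 42.5 − 54 = -11.5.
Midpoints: Q̄_A = 4111.5, P̄_B = 48.25.
ε = (ΔQ_A/Q̄_A)/(ΔP_B/P̄_B) = (689/4111.5)/(-11.5/48.25) ≈ -0.703.
ε < 0: french fries and hamburgers are complements.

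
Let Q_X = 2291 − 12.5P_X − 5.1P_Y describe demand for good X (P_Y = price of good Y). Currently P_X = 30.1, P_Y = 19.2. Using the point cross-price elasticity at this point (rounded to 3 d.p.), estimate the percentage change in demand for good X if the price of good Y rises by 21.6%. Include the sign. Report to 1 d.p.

At P_X = 30.1, P_Y = 19.2: Q_X = 1816.83.
∂Q_X/∂P_Y = -5.1.
ε = (∂Q_X/∂P_Y)(P_Y/Q_X) = -5.1000 × 19.2/1816.83 ≈ -0.054.
%ΔQ_X ≈ ε × %ΔP_Y = -0.054 × (21.6%) = -1.2%.

-1.2%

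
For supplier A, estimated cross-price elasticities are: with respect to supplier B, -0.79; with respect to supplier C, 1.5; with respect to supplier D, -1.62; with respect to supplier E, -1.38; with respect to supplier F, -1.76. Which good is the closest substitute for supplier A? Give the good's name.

Substitutes have ε > 0. Among the positive values, 1.5 (supplier C) is largest.

supplier C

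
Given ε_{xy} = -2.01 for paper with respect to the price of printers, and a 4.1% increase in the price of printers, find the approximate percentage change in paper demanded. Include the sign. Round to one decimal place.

%ΔQ ≈ ε × %ΔP of printers = -2.01 × (4.1%) = -8.2%.
Demand for paper falls by about 8.2%.

-8.2%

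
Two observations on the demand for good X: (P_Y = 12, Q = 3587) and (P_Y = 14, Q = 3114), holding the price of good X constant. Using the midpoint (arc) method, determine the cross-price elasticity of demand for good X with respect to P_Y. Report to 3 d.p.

ΔQ_X = 3114 − 3587 = -473; ΔP_Y = 14 − 12 = 2.
Midpoints: Q̄_X = 3350.5, P̄_Y = 13.00.
ε = (ΔQ_X/Q̄_X)/(ΔP_Y/P̄_Y) = (-473/3350.5)/(2/13.00) ≈ -0.918.

-0.918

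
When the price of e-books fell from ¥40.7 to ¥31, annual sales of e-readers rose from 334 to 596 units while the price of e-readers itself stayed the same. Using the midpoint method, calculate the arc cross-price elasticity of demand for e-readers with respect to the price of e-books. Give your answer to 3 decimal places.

-2.082

ΔQ_A = 596 − 334 = 262; ΔP_B = 31 − 40.7 = -9.7.
Midpoints: Q̄_A = 465.0, P̄_B = 35.85.
ε = (ΔQ_A/Q̄_A)/(ΔP_B/P̄_B) = (262/465.0)/(-9.7/35.85) ≈ -2.082.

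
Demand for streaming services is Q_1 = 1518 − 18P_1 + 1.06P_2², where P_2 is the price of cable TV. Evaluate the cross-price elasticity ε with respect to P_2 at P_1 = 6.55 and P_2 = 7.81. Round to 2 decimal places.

0.09

At P_1 = 6.55 and P_2 = 7.81: Q_1 = 1464.756.
∂Q_1/∂P_2 = 2.12P_2 = 2.12(7.81) = 16.5572.
ε = (∂Q_1/∂P_2)(P_2/Q_1) = 16.5572 × (7.81/1464.756) ≈ 0.09.
ε > 0: substitutes.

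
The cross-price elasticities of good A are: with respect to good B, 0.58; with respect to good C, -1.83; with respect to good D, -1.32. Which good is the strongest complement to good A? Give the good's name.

good C

Complements have ε < 0. The most negative value is -1.83 (good C).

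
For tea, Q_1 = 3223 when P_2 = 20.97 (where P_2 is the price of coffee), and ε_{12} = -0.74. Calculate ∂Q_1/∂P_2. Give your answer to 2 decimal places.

-113.73

ε = (∂Q_1/∂P_2)·(P_2/Q_1) ⇒ ∂Q_1/∂P_2 = ε·Q_1/P_2 = -0.74 × 3223/20.97 ≈ -113.73.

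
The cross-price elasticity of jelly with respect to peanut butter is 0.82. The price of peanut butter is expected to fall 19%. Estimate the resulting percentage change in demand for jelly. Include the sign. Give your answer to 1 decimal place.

%ΔQ ≈ ε × %ΔP of peanut butter = 0.82 × (-19%) = -15.6%.

-15.6%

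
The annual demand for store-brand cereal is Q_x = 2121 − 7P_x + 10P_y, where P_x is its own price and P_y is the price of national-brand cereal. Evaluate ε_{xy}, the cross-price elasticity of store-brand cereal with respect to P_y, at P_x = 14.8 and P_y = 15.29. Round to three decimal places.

At P_x = 14.8 and P_y = 15.29: Q_x = 2170.3.
∂Q_x/∂P_y = 10.
ε = (∂Q_x/∂P_y)(P_y/Q_x) = 10 × (15.29/2170.3) ≈ 0.070.
Since ε > 0, store-brand cereal and national-brand cereal are substitutes.

0.070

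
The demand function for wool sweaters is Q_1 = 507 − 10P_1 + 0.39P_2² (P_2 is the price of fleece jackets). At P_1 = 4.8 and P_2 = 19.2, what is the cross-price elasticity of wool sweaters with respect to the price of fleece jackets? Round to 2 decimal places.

At P_1 = 4.8 and P_2 = 19.2: Q_1 = 602.770.
∂Q_1/∂P_2 = 0.78P_2 = 0.78(19.2) = 14.9760.
ε = (∂Q_1/∂P_2)(P_2/Q_1) = 14.9760 × (19.2/602.770) ≈ 0.48.

0.48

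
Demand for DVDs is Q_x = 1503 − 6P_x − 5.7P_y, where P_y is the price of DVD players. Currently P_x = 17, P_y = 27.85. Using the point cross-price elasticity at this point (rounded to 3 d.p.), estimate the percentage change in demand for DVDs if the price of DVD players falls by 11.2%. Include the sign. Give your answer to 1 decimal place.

1.4%

At P_x = 17, P_y = 27.85: Q_x = 1242.255.
∂Q_x/∂P_y = -5.7.
ε = (∂Q_x/∂P_y)(P_y/Q_x) = -5.7000 × 27.85/1242.255 ≈ -0.128.
%ΔQ_x ≈ ε × %ΔP_y = -0.128 × (-11.2%) = 1.4%.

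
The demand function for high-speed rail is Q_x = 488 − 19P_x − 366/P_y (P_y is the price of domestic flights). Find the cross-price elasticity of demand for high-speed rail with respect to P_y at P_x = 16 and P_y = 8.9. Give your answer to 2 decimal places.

At P_x = 16 and P_y = 8.9: Q_x = 142.876.
∂Q_x/∂P_y = 366/P_y² = 4.6206.
ε = (∂Q_x/∂P_y)(P_y/Q_x) = 4.6206 × (8.9/142.876) ≈ 0.29.

0.29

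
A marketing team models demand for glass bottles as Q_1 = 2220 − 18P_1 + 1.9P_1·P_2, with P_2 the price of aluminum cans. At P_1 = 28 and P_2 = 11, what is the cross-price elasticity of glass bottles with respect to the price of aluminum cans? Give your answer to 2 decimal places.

At P_1 = 28 and P_2 = 11: Q_1 = 2301.2.
∂Q_1/∂P_2 = 1.9P_1 = 1.9(28) = 53.2000.
ε = (∂Q_1/∂P_2)(P_2/Q_1) = 53.2000 × (11/2301.2) ≈ 0.25.
ε > 0: substitutes.

0.25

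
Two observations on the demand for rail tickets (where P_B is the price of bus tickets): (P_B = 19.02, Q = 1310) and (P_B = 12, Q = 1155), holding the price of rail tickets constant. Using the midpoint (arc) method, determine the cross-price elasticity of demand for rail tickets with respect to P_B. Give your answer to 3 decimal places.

0.278

ΔQ_A = 1155 − 1310 = -155; ΔP_B = 12 − 19.02 = -7.02.
Midpoints: Q̄_A = 1232.5, P̄_B = 15.51.
ε = (ΔQ_A/Q̄_A)/(ΔP_B/P̄_B) = (-155/1232.5)/(-7.02/15.51) ≈ 0.278.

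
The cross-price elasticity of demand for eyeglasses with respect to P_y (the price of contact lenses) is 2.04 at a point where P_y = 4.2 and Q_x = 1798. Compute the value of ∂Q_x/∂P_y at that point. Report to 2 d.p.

873.31

ε = (∂Q_x/∂P_y)·(P_y/Q_x) ⇒ ∂Q_x/∂P_y = ε·Q_x/P_y = 2.04 × 1798/4.2 ≈ 873.31.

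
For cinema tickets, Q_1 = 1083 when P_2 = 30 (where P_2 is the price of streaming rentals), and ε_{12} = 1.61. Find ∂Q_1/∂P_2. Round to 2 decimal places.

58.12

ε = (∂Q_1/∂P_2)·(P_2/Q_1) ⇒ ∂Q_1/∂P_2 = ε·Q_1/P_2 = 1.61 × 1083/30 ≈ 58.12.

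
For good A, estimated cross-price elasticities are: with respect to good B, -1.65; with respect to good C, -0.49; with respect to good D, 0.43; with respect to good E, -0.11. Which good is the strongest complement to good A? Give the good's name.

Complements have ε < 0. The most negative value is -1.65 (good B).

good B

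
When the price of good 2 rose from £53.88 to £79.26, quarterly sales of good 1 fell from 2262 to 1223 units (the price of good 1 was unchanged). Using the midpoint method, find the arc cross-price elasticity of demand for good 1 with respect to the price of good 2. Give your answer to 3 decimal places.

ΔQ_1 = 1223 − 2262 = -1039; ΔP_2 = 79.26 − 53.88 = 25.38.
Midpoints: Q̄_1 = 1742.5, P̄_2 = 66.57.
ε = (ΔQ_1/Q̄_1)/(ΔP_2/P̄_2) = (-1039/1742.5)/(25.38/66.57) ≈ -1.564.
ε < 0: good 1 and good 2 are complements.

-1.564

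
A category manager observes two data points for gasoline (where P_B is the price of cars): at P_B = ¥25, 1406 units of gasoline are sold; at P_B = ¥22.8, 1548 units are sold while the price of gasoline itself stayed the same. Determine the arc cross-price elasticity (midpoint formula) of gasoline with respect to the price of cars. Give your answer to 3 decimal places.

ΔQ_A = 1548 − 1406 = 142; ΔP_B = 22.8 − 25 = -2.2.
Midpoints: Q̄_A = 1477.0, P̄_B = 23.90.
ε = (ΔQ_A/Q̄_A)/(ΔP_B/P̄_B) = (142/1477.0)/(-2.2/23.90) ≈ -1.044.

-1.044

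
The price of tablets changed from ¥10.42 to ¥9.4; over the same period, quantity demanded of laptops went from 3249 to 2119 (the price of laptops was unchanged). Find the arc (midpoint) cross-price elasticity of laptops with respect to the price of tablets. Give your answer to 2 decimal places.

ΔQ_A = 2119 − 3249 = -1130; ΔP_B = 9.4 − 10.42 = -1.02.
Midpoints: Q̄_A = 2684.0, P̄_B = 9.91.
ε = (ΔQ_A/Q̄_A)/(ΔP_B/P̄_B) = (-1130/2684.0)/(-1.02/9.91) ≈ 4.09.

4.09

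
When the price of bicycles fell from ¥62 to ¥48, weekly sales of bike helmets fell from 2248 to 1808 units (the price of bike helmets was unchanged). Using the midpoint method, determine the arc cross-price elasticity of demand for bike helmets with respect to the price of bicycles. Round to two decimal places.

ΔQ_A = 1808 − 2248 = -440; ΔP_B = 48 − 62 = -14.
Midpoints: Q̄_A = 2028.0, P̄_B = 55.00.
ε = (ΔQ_A/Q̄_A)/(ΔP_B/P̄_B) = (-440/2028.0)/(-14/55.00) ≈ 0.85.
ε > 0: bike helmets and bicycles are substitutes.

0.85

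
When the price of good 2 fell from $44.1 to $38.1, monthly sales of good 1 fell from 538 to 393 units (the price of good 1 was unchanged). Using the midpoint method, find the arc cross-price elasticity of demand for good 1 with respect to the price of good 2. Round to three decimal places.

2.134

ΔQ_1 = 393 − 538 = -145; ΔP_2 = 38.1 − 44.1 = -6.
Midpoints: Q̄_1 = 465.5, P̄_2 = 41.10.
ε = (ΔQ_1/Q̄_1)/(ΔP_2/P̄_2) = (-145/465.5)/(-6/41.10) ≈ 2.134.
ε > 0: good 1 and good 2 are substitutes.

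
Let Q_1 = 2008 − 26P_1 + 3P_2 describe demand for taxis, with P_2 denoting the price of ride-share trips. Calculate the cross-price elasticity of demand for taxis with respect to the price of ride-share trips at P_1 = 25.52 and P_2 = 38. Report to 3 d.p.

0.078

At P_1 = 25.52 and P_2 = 38: Q_1 = 1458.48.
∂Q_1/∂P_2 = 3.
ε = (∂Q_1/∂P_2)(P_2/Q_1) = 3 × (38/1458.48) ≈ 0.078.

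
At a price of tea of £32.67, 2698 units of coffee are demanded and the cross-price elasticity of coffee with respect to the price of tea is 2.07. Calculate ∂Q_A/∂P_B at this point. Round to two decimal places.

ε = (∂Q_A/∂P_B)·(P_B/Q_A) ⇒ ∂Q_A/∂P_B = ε·Q_A/P_B = 2.07 × 2698/32.67 ≈ 170.95.

170.95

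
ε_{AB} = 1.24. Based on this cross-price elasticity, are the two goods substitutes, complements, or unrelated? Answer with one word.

ε = 1.24 > 0, so a higher price of good B raises demand for good A: substitutes.

substitutes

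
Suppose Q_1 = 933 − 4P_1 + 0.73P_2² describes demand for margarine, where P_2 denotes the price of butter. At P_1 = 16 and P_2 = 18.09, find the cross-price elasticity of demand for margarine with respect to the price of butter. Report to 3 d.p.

At P_1 = 16 and P_2 = 18.09: Q_1 = 1107.891.
∂Q_1/∂P_2 = 1.46P_2 = 1.46(18.09) = 26.4114.
ε = (∂Q_1/∂P_2)(P_2/Q_1) = 26.4114 × (18.09/1107.891) ≈ 0.431.

0.431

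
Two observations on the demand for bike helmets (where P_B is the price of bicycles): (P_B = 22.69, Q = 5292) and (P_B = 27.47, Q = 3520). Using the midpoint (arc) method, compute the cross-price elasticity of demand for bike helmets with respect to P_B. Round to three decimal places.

-2.110

ΔQ_A = 3520 − 5292 = -1772; ΔP_B = 27.47 − 22.69 = 4.78.
Midpoints: Q̄_A = 4406.0, P̄_B = 25.08.
ε = (ΔQ_A/Q̄_A)/(ΔP_B/P̄_B) = (-1772/4406.0)/(4.78/25.08) ≈ -2.110.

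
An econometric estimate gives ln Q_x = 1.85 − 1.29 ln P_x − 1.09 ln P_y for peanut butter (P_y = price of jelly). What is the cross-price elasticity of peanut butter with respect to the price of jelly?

In a log-linear (constant-elasticity) demand function, the coefficient on ln P_y is the cross-price elasticity.
ε = -1.09. Negative, so peanut butter and jelly are complements.

-1.09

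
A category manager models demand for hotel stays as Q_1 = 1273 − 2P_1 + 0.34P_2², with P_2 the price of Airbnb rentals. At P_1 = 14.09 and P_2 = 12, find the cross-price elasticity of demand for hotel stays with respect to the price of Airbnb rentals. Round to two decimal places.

0.08

At P_1 = 14.09 and P_2 = 12: Q_1 = 1293.78.
∂Q_1/∂P_2 = 0.68P_2 = 0.68(12) = 8.1600.
ε = (∂Q_1/∂P_2)(P_2/Q_1) = 8.1600 × (12/1293.78) ≈ 0.08.
ε > 0: substitutes.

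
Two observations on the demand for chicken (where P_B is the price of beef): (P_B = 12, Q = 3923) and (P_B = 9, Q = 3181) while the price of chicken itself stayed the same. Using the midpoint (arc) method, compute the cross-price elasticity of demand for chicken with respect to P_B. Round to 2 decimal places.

ΔQ_A = 3181 − 3923 = -742; ΔP_B = 9 − 12 = -3.
Midpoints: Q̄_A = 3552.0, P̄_B = 10.50.
ε = (ΔQ_A/Q̄_A)/(ΔP_B/P̄_B) = (-742/3552.0)/(-3/10.50) ≈ 0.73.
ε > 0: chicken and beef are substitutes.

0.73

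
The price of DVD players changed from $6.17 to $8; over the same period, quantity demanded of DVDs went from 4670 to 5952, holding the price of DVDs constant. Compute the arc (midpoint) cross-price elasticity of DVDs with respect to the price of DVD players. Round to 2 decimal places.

0.93

ΔQ_A = 5952 − 4670 = 1282; ΔP_B = 8 − 6.17 = 1.83.
Midpoints: Q̄_A = 5311.0, P̄_B = 7.08.
ε = (ΔQ_A/Q̄_A)/(ΔP_B/P̄_B) = (1282/5311.0)/(1.83/7.08) ≈ 0.93.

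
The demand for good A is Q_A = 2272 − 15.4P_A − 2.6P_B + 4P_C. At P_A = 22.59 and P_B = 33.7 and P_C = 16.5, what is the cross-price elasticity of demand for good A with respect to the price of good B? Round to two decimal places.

At P_A = 22.59 and P_B = 33.7 and P_C = 16.5: Q_A = 1902.494.
∂Q_A/∂P_B = -2.6.
ε = (∂Q_A/∂P_B)(P_B/Q_A) = -2.6 × (33.7/1902.494) ≈ -0.05.

-0.05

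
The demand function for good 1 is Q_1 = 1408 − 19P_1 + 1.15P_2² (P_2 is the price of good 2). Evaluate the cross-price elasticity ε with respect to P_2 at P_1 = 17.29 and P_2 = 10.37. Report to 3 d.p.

0.206

At P_1 = 17.29 and P_2 = 10.37: Q_1 = 1203.157.
∂Q_1/∂P_2 = 2.3P_2 = 2.3(10.37) = 23.8510.
ε = (∂Q_1/∂P_2)(P_2/Q_1) = 23.8510 × (10.37/1203.157) ≈ 0.206.
ε > 0: substitutes.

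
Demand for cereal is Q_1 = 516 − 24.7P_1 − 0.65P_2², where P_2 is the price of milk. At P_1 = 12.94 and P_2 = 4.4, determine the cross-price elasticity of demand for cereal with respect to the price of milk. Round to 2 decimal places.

-0.14

At P_1 = 12.94 and P_2 = 4.4: Q_1 = 183.798.
∂Q_1/∂P_2 = -1.3P_2 = -1.3(4.4) = -5.7200.
ε = (∂Q_1/∂P_2)(P_2/Q_1) = -5.7200 × (4.4/183.798) ≈ -0.14.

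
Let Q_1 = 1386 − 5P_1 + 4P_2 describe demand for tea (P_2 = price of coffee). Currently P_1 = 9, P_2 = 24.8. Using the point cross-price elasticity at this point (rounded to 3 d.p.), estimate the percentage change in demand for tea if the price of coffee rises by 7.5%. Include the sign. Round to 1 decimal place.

0.5%

At P_1 = 9, P_2 = 24.8: Q_1 = 1440.2.
∂Q_1/∂P_2 = 4.
ε = (∂Q_1/∂P_2)(P_2/Q_1) = 4.0000 × 24.8/1440.2 ≈ 0.069.
%ΔQ_1 ≈ ε × %ΔP_2 = 0.069 × (7.5%) = 0.5%.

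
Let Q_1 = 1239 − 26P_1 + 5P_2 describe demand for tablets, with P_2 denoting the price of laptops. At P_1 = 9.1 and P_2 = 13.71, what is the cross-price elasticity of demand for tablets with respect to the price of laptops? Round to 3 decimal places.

0.064

At P_1 = 9.1 and P_2 = 13.71: Q_1 = 1070.95.
∂Q_1/∂P_2 = 5.
ε = (∂Q_1/∂P_2)(P_2/Q_1) = 5 × (13.71/1070.95) ≈ 0.064.
Since ε > 0, tablets and laptops are substitutes.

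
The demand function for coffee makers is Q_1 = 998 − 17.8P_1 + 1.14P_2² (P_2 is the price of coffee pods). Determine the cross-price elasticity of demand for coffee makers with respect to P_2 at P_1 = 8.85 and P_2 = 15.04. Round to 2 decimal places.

At P_1 = 8.85 and P_2 = 15.04: Q_1 = 1098.340.
∂Q_1/∂P_2 = 2.28P_2 = 2.28(15.04) = 34.2912.
ε = (∂Q_1/∂P_2)(P_2/Q_1) = 34.2912 × (15.04/1098.340) ≈ 0.47.
ε > 0: substitutes.

0.47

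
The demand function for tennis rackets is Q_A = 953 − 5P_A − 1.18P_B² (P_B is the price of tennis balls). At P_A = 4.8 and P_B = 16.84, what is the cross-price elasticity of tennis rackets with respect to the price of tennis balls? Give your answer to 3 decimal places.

-1.126

At P_A = 4.8 and P_B = 16.84: Q_A = 594.369.
∂Q_A/∂P_B = -2.36P_B = -2.36(16.84) = -39.7424.
ε = (∂Q_A/∂P_B)(P_B/Q_A) = -39.7424 × (16.84/594.369) ≈ -1.126.
ε < 0: complements.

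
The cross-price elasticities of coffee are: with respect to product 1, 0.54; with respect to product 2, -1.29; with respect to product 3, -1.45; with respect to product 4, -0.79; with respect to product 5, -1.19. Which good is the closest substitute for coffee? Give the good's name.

Substitutes have ε > 0. Among the positive values, 0.54 (product 1) is largest.

product 1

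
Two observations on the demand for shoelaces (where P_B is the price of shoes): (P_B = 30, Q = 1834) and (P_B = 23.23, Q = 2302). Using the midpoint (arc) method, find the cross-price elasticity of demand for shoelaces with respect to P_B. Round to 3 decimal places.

ΔQ_A = 2302 − 1834 = 468; ΔP_B = 23.23 − 30 = -6.77.
Midpoints: Q̄_A = 2068.0, P̄_B = 26.62.
ε = (ΔQ_A/Q̄_A)/(ΔP_B/P̄_B) = (468/2068.0)/(-6.77/26.62) ≈ -0.890.
ε < 0: shoelaces and shoes are complements.

-0.890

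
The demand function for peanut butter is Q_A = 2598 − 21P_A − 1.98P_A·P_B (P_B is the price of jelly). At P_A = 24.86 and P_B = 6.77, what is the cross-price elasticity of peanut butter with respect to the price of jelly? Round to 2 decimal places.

At P_A = 24.86 and P_B = 6.77: Q_A = 1742.702.
∂Q_A/∂P_B = -1.98P_A = -1.98(24.86) = -49.2228.
ε = (∂Q_A/∂P_B)(P_B/Q_A) = -49.2228 × (6.77/1742.702) ≈ -0.19.
ε < 0: complements.

-0.19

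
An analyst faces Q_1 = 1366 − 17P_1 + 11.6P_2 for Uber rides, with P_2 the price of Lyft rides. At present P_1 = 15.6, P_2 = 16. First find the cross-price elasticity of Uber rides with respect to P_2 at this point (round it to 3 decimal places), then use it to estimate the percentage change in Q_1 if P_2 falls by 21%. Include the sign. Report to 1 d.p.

At P_1 = 15.6, P_2 = 16: Q_1 = 1286.4.
∂Q_1/∂P_2 = 11.6.
ε = (∂Q_1/∂P_2)(P_2/Q_1) = 11.6000 × 16/1286.4 ≈ 0.144.
%ΔQ_1 ≈ ε × %ΔP_2 = 0.144 × (-21%) = -3.0%.

-3.0%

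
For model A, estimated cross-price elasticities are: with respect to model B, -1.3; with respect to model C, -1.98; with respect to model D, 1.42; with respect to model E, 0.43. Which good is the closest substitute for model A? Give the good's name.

Substitutes have ε > 0. Among the positive values, 1.42 (model D) is largest.

model D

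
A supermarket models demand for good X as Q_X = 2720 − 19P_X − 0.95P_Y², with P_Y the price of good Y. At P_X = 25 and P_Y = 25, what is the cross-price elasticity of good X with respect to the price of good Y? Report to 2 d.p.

At P_X = 25 and P_Y = 25: Q_X = 1651.25.
∂Q_X/∂P_Y = -1.9P_Y = -1.9(25) = -47.5000.
ε = (∂Q_X/∂P_Y)(P_Y/Q_X) = -47.5000 × (25/1651.25) ≈ -0.72.
ε < 0: complements.

-0.72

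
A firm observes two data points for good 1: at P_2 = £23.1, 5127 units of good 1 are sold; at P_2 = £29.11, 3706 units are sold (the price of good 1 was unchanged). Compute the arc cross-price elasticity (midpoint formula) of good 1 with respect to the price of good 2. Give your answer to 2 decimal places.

ΔQ_1 = 3706 − 5127 = -1421; ΔP_2 = 29.11 − 23.1 = 6.01.
Midpoints: Q̄_1 = 4416.5, P̄_2 = 26.11.
ε = (ΔQ_1/Q̄_1)/(ΔP_2/P̄_2) = (-1421/4416.5)/(6.01/26.11) ≈ -1.40.

-1.40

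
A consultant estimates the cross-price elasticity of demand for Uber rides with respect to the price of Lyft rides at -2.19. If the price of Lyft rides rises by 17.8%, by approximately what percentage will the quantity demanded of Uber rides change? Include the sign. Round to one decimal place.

%ΔQ ≈ ε × %ΔP of Lyft rides = -2.19 × (17.8%) = -39.0%.
Demand for Uber rides falls by about 39.0%.

-39.0%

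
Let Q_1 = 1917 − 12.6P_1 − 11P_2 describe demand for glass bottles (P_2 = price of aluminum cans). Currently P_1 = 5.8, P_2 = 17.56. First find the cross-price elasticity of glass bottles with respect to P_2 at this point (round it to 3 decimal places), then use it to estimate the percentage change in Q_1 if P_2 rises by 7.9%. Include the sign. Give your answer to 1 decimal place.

-0.9%

At P_1 = 5.8, P_2 = 17.56: Q_1 = 1650.76.
∂Q_1/∂P_2 = -11.
ε = (∂Q_1/∂P_2)(P_2/Q_1) = -11.0000 × 17.56/1650.76 ≈ -0.117.
%ΔQ_1 ≈ ε × %ΔP_2 = -0.117 × (7.9%) = -0.9%.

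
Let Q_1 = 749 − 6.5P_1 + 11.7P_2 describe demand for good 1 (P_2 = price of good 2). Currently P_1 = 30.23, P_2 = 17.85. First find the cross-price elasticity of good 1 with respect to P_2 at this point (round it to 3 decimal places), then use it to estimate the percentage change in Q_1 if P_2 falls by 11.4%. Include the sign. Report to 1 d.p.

-3.1%

At P_1 = 30.23, P_2 = 17.85: Q_1 = 761.35.
∂Q_1/∂P_2 = 11.7.
ε = (∂Q_1/∂P_2)(P_2/Q_1) = 11.7000 × 17.85/761.35 ≈ 0.274.
%ΔQ_1 ≈ ε × %ΔP_2 = 0.274 × (-11.4%) = -3.1%.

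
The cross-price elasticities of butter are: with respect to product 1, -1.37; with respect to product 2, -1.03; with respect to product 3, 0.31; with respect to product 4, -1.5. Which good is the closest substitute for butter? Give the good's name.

product 3

Substitutes have ε > 0. Among the positive values, 0.31 (product 3) is largest.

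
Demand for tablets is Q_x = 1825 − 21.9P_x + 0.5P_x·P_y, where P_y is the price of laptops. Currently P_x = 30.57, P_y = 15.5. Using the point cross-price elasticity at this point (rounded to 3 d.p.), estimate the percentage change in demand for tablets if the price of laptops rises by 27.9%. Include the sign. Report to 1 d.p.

4.7%

At P_x = 30.57, P_y = 15.5: Q_x = 1392.435.
∂Q_x/∂P_y = 0.5P_x = 15.2850.
ε = (∂Q_x/∂P_y)(P_y/Q_x) = 15.2850 × 15.5/1392.435 ≈ 0.170.
%ΔQ_x ≈ ε × %ΔP_y = 0.170 × (27.9%) = 4.7%.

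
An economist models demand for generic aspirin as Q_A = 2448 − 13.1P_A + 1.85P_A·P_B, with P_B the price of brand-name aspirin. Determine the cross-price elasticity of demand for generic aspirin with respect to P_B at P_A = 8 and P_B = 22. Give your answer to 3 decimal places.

0.122

At P_A = 8 and P_B = 22: Q_A = 2668.8.
∂Q_A/∂P_B = 1.85P_A = 1.85(8) = 14.8000.
ε = (∂Q_A/∂P_B)(P_B/Q_A) = 14.8000 × (22/2668.8) ≈ 0.122.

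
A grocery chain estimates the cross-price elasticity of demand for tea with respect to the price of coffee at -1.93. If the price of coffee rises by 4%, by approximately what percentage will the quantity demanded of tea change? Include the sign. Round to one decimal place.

-7.7%

%ΔQ ≈ ε × %ΔP of coffee = -1.93 × (4%) = -7.7%.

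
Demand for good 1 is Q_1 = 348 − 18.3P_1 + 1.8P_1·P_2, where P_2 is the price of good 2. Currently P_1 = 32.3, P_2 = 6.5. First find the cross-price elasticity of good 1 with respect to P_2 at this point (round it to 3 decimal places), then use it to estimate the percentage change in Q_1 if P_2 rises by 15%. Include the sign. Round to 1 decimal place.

At P_1 = 32.3, P_2 = 6.5: Q_1 = 134.82.
∂Q_1/∂P_2 = 1.8P_1 = 58.1400.
ε = (∂Q_1/∂P_2)(P_2/Q_1) = 58.1400 × 6.5/134.82 ≈ 2.803.
%ΔQ_1 ≈ ε × %ΔP_2 = 2.803 × (15%) = 42.0%.

42.0%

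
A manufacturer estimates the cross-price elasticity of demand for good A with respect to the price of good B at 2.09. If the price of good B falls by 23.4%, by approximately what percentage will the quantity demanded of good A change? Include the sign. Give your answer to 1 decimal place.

%ΔQ ≈ ε × %ΔP of good B = 2.09 × (-23.4%) = -48.9%.

-48.9%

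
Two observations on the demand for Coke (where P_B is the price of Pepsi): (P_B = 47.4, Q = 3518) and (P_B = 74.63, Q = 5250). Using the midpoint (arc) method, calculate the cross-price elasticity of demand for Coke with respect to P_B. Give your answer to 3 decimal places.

ΔQ_A = 5250 − 3518 = 1732; ΔP_B = 74.63 − 47.4 = 27.23.
Midpoints: Q̄_A = 4384.0, P̄_B = 61.02.
ε = (ΔQ_A/Q̄_A)/(ΔP_B/P̄_B) = (1732/4384.0)/(27.23/61.02) ≈ 0.885.
ε > 0: Coke and Pepsi are substitutes.

0.885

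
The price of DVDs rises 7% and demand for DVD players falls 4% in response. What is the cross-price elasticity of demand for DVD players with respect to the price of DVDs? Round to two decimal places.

-0.57

ε = (%ΔQ of DVD players) / (%ΔP of DVDs) = (-4%) / (7%) ≈ -0.57.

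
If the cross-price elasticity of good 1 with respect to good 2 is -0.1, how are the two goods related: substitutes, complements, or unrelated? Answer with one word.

ε = -0.1 < 0, so a higher price of good 2 lowers demand for good 1: complements.

complements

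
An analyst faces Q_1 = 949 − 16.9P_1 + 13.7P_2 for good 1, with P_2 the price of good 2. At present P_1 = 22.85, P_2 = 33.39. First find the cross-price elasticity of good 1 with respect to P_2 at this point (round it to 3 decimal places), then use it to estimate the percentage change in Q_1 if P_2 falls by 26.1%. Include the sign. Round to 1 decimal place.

-11.7%

At P_1 = 22.85, P_2 = 33.39: Q_1 = 1020.278.
∂Q_1/∂P_2 = 13.7.
ε = (∂Q_1/∂P_2)(P_2/Q_1) = 13.7000 × 33.39/1020.278 ≈ 0.448.
%ΔQ_1 ≈ ε × %ΔP_2 = 0.448 × (-26.1%) = -11.7%.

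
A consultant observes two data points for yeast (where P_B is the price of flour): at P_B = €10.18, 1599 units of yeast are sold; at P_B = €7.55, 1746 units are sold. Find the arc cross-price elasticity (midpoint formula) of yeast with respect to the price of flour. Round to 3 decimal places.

ΔQ_A = 1746 − 1599 = 147; ΔP_B = 7.55 − 10.18 = -2.63.
Midpoints: Q̄_A = 1672.5, P̄_B = 8.87.
ε = (ΔQ_A/Q̄_A)/(ΔP_B/P̄_B) = (147/1672.5)/(-2.63/8.87) ≈ -0.296.

-0.296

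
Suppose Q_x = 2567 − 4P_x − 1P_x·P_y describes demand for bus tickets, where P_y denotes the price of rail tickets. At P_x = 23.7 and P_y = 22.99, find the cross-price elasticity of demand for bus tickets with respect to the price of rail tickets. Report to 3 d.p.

-0.283

At P_x = 23.7 and P_y = 22.99: Q_x = 1927.337.
∂Q_x/∂P_y = -1P_x = -1(23.7) = -23.7000.
ε = (∂Q_x/∂P_y)(P_y/Q_x) = -23.7000 × (22.99/1927.337) ≈ -0.283.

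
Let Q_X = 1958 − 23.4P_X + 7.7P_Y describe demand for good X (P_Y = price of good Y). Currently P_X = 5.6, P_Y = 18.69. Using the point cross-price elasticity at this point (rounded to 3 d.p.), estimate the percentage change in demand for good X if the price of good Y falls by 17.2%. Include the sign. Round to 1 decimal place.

At P_X = 5.6, P_Y = 18.69: Q_X = 1970.873.
∂Q_X/∂P_Y = 7.7.
ε = (∂Q_X/∂P_Y)(P_Y/Q_X) = 7.7000 × 18.69/1970.873 ≈ 0.073.
%ΔQ_X ≈ ε × %ΔP_Y = 0.073 × (-17.2%) = -1.3%.

-1.3%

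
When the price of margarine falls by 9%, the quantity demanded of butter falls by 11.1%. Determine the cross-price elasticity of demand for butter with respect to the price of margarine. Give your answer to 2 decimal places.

ε = (%ΔQ of butter) / (%ΔP of margarine) = (-11.1%) / (-9%) ≈ 1.23.

1.23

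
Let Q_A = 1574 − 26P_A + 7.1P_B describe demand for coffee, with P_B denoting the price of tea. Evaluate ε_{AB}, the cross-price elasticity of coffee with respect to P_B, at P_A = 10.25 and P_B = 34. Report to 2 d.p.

0.16

At P_A = 10.25 and P_B = 34: Q_A = 1548.9.
∂Q_A/∂P_B = 7.1.
ε = (∂Q_A/∂P_B)(P_B/Q_A) = 7.1 × (34/1548.9) ≈ 0.16.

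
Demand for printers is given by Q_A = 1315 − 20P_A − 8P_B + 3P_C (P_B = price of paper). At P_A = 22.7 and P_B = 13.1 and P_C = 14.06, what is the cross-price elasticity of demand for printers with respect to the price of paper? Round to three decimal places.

At P_A = 22.7 and P_B = 13.1 and P_C = 14.06: Q_A = 798.38.
∂Q_A/∂P_B = -8.
ε = (∂Q_A/∂P_B)(P_B/Q_A) = -8 × (13.1/798.38) ≈ -0.131.
Since ε < 0, printers and paper are complements.

-0.131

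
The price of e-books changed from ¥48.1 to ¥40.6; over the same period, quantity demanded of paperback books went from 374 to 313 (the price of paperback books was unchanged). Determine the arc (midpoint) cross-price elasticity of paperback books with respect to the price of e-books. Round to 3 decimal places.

ΔQ_A = 313 − 374 = -61; ΔP_B = 40.6 − 48.1 = -7.5.
Midpoints: Q̄_A = 343.5, P̄_B = 44.35.
ε = (ΔQ_A/Q̄_A)/(ΔP_B/P̄_B) = (-61/343.5)/(-7.5/44.35) ≈ 1.050.
ε > 0: paperback books and e-books are substitutes.

1.050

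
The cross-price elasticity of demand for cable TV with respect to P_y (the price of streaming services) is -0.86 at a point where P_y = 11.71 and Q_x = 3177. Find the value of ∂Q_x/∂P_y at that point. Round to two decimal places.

ε = (∂Q_x/∂P_y)·(P_y/Q_x) ⇒ ∂Q_x/∂P_y = ε·Q_x/P_y = -0.86 × 3177/11.71 ≈ -233.32.

-233.32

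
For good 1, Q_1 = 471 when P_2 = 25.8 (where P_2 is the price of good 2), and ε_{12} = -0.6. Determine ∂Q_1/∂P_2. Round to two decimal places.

ε = (∂Q_1/∂P_2)·(P_2/Q_1) ⇒ ∂Q_1/∂P_2 = ε·Q_1/P_2 = -0.6 × 471/25.8 ≈ -10.95.

-10.95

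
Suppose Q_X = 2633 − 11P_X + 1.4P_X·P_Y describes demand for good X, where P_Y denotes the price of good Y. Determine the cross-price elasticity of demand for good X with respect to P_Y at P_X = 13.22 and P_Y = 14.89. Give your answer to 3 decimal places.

0.100

At P_X = 13.22 and P_Y = 14.89: Q_X = 2763.164.
∂Q_X/∂P_Y = 1.4P_X = 1.4(13.22) = 18.5080.
ε = (∂Q_X/∂P_Y)(P_Y/Q_X) = 18.5080 × (14.89/2763.164) ≈ 0.100.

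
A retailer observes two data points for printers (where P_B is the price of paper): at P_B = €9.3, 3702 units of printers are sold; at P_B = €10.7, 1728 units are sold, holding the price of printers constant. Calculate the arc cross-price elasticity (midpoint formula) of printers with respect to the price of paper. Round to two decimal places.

ΔQ_A = 1728 − 3702 = -1974; ΔP_B = 10.7 − 9.3 = 1.4.
Midpoints: Q̄_A = 2715.0, P̄_B = 10.00.
ε = (ΔQ_A/Q̄_A)/(ΔP_B/P̄_B) = (-1974/2715.0)/(1.4/10.00) ≈ -5.19.

-5.19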